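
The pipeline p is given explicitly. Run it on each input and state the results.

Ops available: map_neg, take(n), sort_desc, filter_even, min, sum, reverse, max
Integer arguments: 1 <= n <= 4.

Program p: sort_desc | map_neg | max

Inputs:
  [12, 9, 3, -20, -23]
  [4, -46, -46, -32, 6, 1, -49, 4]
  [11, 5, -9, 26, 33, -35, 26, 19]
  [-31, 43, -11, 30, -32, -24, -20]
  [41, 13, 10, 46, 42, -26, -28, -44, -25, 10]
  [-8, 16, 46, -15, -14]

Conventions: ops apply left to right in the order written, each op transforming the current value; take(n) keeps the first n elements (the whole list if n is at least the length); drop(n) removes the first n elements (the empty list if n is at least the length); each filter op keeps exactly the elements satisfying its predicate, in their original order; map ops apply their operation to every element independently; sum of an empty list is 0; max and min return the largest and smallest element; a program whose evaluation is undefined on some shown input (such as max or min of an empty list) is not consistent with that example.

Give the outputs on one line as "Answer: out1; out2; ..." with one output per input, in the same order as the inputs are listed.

23; 49; 35; 32; 44; 15

Execution, op by op:
  [12, 9, 3, -20, -23] -> [12, 9, 3, -20, -23] -> [-12, -9, -3, 20, 23] -> 23
  [4, -46, -46, -32, 6, 1, -49, 4] -> [6, 4, 4, 1, -32, -46, -46, -49] -> [-6, -4, -4, -1, 32, 46, 46, 49] -> 49
  [11, 5, -9, 26, 33, -35, 26, 19] -> [33, 26, 26, 19, 11, 5, -9, -35] -> [-33, -26, -26, -19, -11, -5, 9, 35] -> 35
  [-31, 43, -11, 30, -32, -24, -20] -> [43, 30, -11, -20, -24, -31, -32] -> [-43, -30, 11, 20, 24, 31, 32] -> 32
  [41, 13, 10, 46, 42, -26, -28, -44, -25, 10] -> [46, 42, 41, 13, 10, 10, -25, -26, -28, -44] -> [-46, -42, -41, -13, -10, -10, 25, 26, 28, 44] -> 44
  [-8, 16, 46, -15, -14] -> [46, 16, -8, -14, -15] -> [-46, -16, 8, 14, 15] -> 15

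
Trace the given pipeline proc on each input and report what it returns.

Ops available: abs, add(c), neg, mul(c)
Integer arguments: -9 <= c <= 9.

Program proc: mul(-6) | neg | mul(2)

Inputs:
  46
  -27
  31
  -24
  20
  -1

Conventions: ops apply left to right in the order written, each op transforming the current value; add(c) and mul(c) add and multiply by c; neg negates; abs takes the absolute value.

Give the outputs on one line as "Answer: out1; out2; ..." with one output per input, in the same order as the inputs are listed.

552; -324; 372; -288; 240; -12

Execution, op by op:
  46 -> -276 -> 276 -> 552
  -27 -> 162 -> -162 -> -324
  31 -> -186 -> 186 -> 372
  -24 -> 144 -> -144 -> -288
  20 -> -120 -> 120 -> 240
  -1 -> 6 -> -6 -> -12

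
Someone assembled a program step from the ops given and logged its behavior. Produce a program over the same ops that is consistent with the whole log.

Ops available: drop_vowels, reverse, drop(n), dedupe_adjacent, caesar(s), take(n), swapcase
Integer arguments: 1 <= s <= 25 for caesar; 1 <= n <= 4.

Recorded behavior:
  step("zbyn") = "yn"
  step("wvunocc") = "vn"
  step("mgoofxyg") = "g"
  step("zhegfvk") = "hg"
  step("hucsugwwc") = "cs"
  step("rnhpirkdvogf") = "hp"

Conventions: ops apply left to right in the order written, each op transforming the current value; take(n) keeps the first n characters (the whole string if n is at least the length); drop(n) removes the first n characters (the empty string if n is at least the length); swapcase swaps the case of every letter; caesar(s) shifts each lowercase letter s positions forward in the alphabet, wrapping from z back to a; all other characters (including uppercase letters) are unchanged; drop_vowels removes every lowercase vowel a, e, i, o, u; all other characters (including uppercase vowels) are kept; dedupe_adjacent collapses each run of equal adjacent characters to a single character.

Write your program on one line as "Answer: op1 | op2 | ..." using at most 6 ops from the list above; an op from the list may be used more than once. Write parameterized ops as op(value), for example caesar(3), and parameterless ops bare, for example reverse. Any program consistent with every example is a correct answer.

take(4) | drop(1) | reverse | drop_vowels | take(2) | reverse

Check, running the answer program on each example:
  "zbyn" -> "zbyn" -> "byn" -> "nyb" -> "nyb" -> "ny" -> "yn"
  "wvunocc" -> "wvun" -> "vun" -> "nuv" -> "nv" -> "nv" -> "vn"
  "mgoofxyg" -> "mgoo" -> "goo" -> "oog" -> "g" -> "g" -> "g"
  "zhegfvk" -> "zheg" -> "heg" -> "geh" -> "gh" -> "gh" -> "hg"
  "hucsugwwc" -> "hucs" -> "ucs" -> "scu" -> "sc" -> "sc" -> "cs"
  "rnhpirkdvogf" -> "rnhp" -> "nhp" -> "phn" -> "phn" -> "ph" -> "hp"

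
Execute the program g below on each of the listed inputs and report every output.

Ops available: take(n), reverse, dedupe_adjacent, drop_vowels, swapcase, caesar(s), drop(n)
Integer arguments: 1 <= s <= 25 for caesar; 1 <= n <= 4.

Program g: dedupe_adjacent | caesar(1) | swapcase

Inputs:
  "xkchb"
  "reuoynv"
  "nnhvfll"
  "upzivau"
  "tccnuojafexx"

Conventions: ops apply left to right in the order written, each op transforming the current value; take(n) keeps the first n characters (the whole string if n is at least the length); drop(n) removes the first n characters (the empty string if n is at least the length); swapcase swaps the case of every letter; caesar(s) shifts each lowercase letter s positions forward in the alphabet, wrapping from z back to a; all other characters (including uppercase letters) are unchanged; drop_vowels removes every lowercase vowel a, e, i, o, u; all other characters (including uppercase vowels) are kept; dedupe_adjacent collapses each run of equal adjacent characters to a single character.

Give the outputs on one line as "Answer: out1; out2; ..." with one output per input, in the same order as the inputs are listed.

"YLDIC"; "SFVPZOW"; "OIWGM"; "VQAJWBV"; "UDOVPKBGFY"

Execution, op by op:
  "xkchb" -> "xkchb" -> "yldic" -> "YLDIC"
  "reuoynv" -> "reuoynv" -> "sfvpzow" -> "SFVPZOW"
  "nnhvfll" -> "nhvfl" -> "oiwgm" -> "OIWGM"
  "upzivau" -> "upzivau" -> "vqajwbv" -> "VQAJWBV"
  "tccnuojafexx" -> "tcnuojafex" -> "udovpkbgfy" -> "UDOVPKBGFY"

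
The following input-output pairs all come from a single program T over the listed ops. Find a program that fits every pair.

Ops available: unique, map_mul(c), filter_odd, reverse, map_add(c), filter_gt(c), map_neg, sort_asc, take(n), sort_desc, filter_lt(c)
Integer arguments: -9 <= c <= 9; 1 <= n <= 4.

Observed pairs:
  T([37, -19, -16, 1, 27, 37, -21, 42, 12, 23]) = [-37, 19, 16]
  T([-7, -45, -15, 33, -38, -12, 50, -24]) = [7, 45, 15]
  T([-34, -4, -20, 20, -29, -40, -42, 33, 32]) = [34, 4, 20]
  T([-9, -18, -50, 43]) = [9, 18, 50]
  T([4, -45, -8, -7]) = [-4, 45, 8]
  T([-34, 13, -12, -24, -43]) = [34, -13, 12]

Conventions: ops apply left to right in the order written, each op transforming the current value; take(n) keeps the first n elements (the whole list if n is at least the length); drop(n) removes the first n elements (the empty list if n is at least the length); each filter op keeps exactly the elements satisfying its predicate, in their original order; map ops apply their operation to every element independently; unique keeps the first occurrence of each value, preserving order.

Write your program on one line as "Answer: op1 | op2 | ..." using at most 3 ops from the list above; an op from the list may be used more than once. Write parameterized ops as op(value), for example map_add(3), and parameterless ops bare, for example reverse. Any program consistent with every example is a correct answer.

map_neg | take(3)

Check, running the answer program on each example:
  [37, -19, -16, 1, 27, 37, -21, 42, 12, 23] -> [-37, 19, 16, -1, -27, -37, 21, -42, -12, -23] -> [-37, 19, 16]
  [-7, -45, -15, 33, -38, -12, 50, -24] -> [7, 45, 15, -33, 38, 12, -50, 24] -> [7, 45, 15]
  [-34, -4, -20, 20, -29, -40, -42, 33, 32] -> [34, 4, 20, -20, 29, 40, 42, -33, -32] -> [34, 4, 20]
  [-9, -18, -50, 43] -> [9, 18, 50, -43] -> [9, 18, 50]
  [4, -45, -8, -7] -> [-4, 45, 8, 7] -> [-4, 45, 8]
  [-34, 13, -12, -24, -43] -> [34, -13, 12, 24, 43] -> [34, -13, 12]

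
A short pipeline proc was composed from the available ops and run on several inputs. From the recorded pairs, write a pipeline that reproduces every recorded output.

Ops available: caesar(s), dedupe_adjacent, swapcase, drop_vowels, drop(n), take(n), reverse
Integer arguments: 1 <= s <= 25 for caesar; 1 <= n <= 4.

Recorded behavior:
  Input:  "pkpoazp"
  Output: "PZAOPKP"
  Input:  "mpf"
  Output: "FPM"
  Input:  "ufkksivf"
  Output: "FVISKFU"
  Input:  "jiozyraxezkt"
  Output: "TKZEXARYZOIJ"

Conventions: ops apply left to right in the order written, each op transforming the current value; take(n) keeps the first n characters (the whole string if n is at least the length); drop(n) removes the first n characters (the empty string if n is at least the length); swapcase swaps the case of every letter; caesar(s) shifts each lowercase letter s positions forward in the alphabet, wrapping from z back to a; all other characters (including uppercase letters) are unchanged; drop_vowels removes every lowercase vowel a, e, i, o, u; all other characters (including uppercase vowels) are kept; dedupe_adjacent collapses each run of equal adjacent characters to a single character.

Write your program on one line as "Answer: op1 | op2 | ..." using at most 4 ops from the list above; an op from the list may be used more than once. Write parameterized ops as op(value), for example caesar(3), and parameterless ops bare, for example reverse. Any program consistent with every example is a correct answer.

swapcase | dedupe_adjacent | reverse

Check, running the answer program on each example:
  "pkpoazp" -> "PKPOAZP" -> "PKPOAZP" -> "PZAOPKP"
  "mpf" -> "MPF" -> "MPF" -> "FPM"
  "ufkksivf" -> "UFKKSIVF" -> "UFKSIVF" -> "FVISKFU"
  "jiozyraxezkt" -> "JIOZYRAXEZKT" -> "JIOZYRAXEZKT" -> "TKZEXARYZOIJ"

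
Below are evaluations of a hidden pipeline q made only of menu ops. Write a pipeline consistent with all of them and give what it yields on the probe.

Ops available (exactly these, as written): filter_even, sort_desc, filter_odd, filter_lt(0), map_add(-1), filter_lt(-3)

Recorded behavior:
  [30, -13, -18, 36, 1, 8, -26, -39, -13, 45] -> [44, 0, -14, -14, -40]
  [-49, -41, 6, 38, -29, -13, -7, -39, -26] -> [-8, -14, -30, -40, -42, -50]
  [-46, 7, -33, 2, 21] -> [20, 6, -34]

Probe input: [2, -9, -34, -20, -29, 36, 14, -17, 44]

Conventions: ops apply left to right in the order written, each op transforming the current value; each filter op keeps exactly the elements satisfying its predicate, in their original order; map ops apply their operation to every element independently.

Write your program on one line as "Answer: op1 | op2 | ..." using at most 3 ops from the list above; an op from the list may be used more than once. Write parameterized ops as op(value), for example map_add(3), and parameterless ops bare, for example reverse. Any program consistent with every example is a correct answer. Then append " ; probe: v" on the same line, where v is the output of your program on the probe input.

map_add(-1) | filter_even | sort_desc ; probe: [-10, -18, -30]

Check, running the answer program on each example:
  [30, -13, -18, 36, 1, 8, -26, -39, -13, 45] -> [29, -14, -19, 35, 0, 7, -27, -40, -14, 44] -> [-14, 0, -40, -14, 44] -> [44, 0, -14, -14, -40]
  [-49, -41, 6, 38, -29, -13, -7, -39, -26] -> [-50, -42, 5, 37, -30, -14, -8, -40, -27] -> [-50, -42, -30, -14, -8, -40] -> [-8, -14, -30, -40, -42, -50]
  [-46, 7, -33, 2, 21] -> [-47, 6, -34, 1, 20] -> [6, -34, 20] -> [20, 6, -34]
  probe: [2, -9, -34, -20, -29, 36, 14, -17, 44] -> [1, -10, -35, -21, -30, 35, 13, -18, 43] -> [-10, -30, -18] -> [-10, -18, -30]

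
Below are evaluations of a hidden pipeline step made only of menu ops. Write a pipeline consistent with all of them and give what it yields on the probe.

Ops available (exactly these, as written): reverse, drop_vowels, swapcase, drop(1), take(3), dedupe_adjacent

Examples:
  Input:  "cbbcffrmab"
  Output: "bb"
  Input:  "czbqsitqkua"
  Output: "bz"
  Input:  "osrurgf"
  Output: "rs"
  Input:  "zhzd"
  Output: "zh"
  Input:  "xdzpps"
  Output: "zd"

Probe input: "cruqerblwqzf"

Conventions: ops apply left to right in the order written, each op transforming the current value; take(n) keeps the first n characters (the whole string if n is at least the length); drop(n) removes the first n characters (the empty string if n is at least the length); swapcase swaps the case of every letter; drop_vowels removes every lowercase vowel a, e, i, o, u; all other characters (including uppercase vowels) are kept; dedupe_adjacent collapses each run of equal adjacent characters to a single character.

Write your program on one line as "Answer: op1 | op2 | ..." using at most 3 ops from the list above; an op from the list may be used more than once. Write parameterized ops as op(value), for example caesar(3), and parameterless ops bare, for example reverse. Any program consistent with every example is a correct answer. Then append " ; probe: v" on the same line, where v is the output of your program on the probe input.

take(3) | drop(1) | reverse ; probe: "ur"

Check, running the answer program on each example:
  "cbbcffrmab" -> "cbb" -> "bb" -> "bb"
  "czbqsitqkua" -> "czb" -> "zb" -> "bz"
  "osrurgf" -> "osr" -> "sr" -> "rs"
  "zhzd" -> "zhz" -> "hz" -> "zh"
  "xdzpps" -> "xdz" -> "dz" -> "zd"
  probe: "cruqerblwqzf" -> "cru" -> "ru" -> "ur"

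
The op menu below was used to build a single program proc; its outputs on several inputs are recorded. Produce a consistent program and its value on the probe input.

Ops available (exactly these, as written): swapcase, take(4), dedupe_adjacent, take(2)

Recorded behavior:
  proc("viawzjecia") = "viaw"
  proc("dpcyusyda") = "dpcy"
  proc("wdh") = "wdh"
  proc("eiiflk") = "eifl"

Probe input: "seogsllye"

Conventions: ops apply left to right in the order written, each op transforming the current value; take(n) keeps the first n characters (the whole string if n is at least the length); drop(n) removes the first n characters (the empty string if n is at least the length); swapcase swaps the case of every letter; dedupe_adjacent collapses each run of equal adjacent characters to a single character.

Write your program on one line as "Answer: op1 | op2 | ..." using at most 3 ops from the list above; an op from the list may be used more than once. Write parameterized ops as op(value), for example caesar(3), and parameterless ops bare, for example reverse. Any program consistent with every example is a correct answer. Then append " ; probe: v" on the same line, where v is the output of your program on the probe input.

dedupe_adjacent | take(4) ; probe: "seog"

Check, running the answer program on each example:
  "viawzjecia" -> "viawzjecia" -> "viaw"
  "dpcyusyda" -> "dpcyusyda" -> "dpcy"
  "wdh" -> "wdh" -> "wdh"
  "eiiflk" -> "eiflk" -> "eifl"
  probe: "seogsllye" -> "seogslye" -> "seog"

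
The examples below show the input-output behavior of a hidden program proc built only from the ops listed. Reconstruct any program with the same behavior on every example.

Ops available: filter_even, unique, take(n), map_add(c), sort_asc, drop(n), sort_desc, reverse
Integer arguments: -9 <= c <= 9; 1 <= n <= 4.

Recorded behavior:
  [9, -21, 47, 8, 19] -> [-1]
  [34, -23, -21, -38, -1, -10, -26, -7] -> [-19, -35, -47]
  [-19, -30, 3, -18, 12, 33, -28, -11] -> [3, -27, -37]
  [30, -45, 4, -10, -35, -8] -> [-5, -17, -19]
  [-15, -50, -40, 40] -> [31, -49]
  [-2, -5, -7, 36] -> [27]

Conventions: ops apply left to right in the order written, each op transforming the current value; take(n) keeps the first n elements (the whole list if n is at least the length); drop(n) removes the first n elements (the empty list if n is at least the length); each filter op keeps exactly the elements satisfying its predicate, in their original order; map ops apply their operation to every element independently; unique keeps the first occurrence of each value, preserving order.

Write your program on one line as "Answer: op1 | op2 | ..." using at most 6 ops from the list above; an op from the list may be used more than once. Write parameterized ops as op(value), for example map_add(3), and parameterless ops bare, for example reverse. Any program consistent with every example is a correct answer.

drop(2) | sort_asc | reverse | filter_even | map_add(-9)

Check, running the answer program on each example:
  [9, -21, 47, 8, 19] -> [47, 8, 19] -> [8, 19, 47] -> [47, 19, 8] -> [8] -> [-1]
  [34, -23, -21, -38, -1, -10, -26, -7] -> [-21, -38, -1, -10, -26, -7] -> [-38, -26, -21, -10, -7, -1] -> [-1, -7, -10, -21, -26, -38] -> [-10, -26, -38] -> [-19, -35, -47]
  [-19, -30, 3, -18, 12, 33, -28, -11] -> [3, -18, 12, 33, -28, -11] -> [-28, -18, -11, 3, 12, 33] -> [33, 12, 3, -11, -18, -28] -> [12, -18, -28] -> [3, -27, -37]
  [30, -45, 4, -10, -35, -8] -> [4, -10, -35, -8] -> [-35, -10, -8, 4] -> [4, -8, -10, -35] -> [4, -8, -10] -> [-5, -17, -19]
  [-15, -50, -40, 40] -> [-40, 40] -> [-40, 40] -> [40, -40] -> [40, -40] -> [31, -49]
  [-2, -5, -7, 36] -> [-7, 36] -> [-7, 36] -> [36, -7] -> [36] -> [27]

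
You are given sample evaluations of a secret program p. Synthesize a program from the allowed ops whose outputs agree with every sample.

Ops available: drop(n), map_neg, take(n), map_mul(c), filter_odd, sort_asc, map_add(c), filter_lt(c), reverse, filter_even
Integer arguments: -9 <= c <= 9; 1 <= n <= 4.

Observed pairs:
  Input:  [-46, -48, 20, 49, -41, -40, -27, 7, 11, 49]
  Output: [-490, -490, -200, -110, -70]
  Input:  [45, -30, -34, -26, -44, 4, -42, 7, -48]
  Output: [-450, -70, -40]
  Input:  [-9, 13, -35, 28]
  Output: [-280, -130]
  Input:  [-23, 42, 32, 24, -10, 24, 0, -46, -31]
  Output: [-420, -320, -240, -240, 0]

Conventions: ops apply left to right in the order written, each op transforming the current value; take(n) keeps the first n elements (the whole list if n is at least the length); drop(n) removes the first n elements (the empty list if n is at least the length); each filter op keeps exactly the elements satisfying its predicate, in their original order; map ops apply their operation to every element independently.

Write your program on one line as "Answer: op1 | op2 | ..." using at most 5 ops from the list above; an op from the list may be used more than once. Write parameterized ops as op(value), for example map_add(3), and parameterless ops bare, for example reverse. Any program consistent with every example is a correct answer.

map_neg | filter_lt(8) | map_mul(2) | sort_asc | map_mul(5)

Check, running the answer program on each example:
  [-46, -48, 20, 49, -41, -40, -27, 7, 11, 49] -> [46, 48, -20, -49, 41, 40, 27, -7, -11, -49] -> [-20, -49, -7, -11, -49] -> [-40, -98, -14, -22, -98] -> [-98, -98, -40, -22, -14] -> [-490, -490, -200, -110, -70]
  [45, -30, -34, -26, -44, 4, -42, 7, -48] -> [-45, 30, 34, 26, 44, -4, 42, -7, 48] -> [-45, -4, -7] -> [-90, -8, -14] -> [-90, -14, -8] -> [-450, -70, -40]
  [-9, 13, -35, 28] -> [9, -13, 35, -28] -> [-13, -28] -> [-26, -56] -> [-56, -26] -> [-280, -130]
  [-23, 42, 32, 24, -10, 24, 0, -46, -31] -> [23, -42, -32, -24, 10, -24, 0, 46, 31] -> [-42, -32, -24, -24, 0] -> [-84, -64, -48, -48, 0] -> [-84, -64, -48, -48, 0] -> [-420, -320, -240, -240, 0]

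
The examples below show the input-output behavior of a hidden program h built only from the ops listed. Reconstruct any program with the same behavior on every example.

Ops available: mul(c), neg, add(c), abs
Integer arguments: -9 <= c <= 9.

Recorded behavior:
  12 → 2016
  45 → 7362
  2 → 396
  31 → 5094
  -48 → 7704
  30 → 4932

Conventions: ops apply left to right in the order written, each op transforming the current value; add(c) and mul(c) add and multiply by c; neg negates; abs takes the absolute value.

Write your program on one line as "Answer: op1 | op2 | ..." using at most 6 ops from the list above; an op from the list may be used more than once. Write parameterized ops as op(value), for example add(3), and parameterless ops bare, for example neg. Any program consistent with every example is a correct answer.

mul(-9) | add(-4) | mul(2) | abs | neg | mul(-9)

Check, running the answer program on each example:
  12 -> -108 -> -112 -> -224 -> 224 -> -224 -> 2016
  45 -> -405 -> -409 -> -818 -> 818 -> -818 -> 7362
  2 -> -18 -> -22 -> -44 -> 44 -> -44 -> 396
  31 -> -279 -> -283 -> -566 -> 566 -> -566 -> 5094
  -48 -> 432 -> 428 -> 856 -> 856 -> -856 -> 7704
  30 -> -270 -> -274 -> -548 -> 548 -> -548 -> 4932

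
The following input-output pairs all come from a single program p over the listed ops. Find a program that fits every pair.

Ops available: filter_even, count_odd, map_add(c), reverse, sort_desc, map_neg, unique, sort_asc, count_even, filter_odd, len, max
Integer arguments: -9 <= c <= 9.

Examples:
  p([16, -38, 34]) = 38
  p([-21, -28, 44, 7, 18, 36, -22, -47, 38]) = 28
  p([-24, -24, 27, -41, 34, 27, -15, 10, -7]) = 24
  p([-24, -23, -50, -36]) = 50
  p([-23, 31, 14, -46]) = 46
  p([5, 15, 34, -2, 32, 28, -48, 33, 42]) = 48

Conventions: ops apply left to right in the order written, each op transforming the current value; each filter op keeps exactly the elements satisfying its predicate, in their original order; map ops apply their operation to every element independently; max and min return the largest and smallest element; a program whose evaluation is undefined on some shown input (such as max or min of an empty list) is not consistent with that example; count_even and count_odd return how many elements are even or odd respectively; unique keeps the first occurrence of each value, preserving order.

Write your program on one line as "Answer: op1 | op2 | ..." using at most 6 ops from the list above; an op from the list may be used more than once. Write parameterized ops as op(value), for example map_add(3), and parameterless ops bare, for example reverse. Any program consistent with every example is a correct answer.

map_neg | reverse | filter_even | unique | max

Check, running the answer program on each example:
  [16, -38, 34] -> [-16, 38, -34] -> [-34, 38, -16] -> [-34, 38, -16] -> [-34, 38, -16] -> 38
  [-21, -28, 44, 7, 18, 36, -22, -47, 38] -> [21, 28, -44, -7, -18, -36, 22, 47, -38] -> [-38, 47, 22, -36, -18, -7, -44, 28, 21] -> [-38, 22, -36, -18, -44, 28] -> [-38, 22, -36, -18, -44, 28] -> 28
  [-24, -24, 27, -41, 34, 27, -15, 10, -7] -> [24, 24, -27, 41, -34, -27, 15, -10, 7] -> [7, -10, 15, -27, -34, 41, -27, 24, 24] -> [-10, -34, 24, 24] -> [-10, -34, 24] -> 24
  [-24, -23, -50, -36] -> [24, 23, 50, 36] -> [36, 50, 23, 24] -> [36, 50, 24] -> [36, 50, 24] -> 50
  [-23, 31, 14, -46] -> [23, -31, -14, 46] -> [46, -14, -31, 23] -> [46, -14] -> [46, -14] -> 46
  [5, 15, 34, -2, 32, 28, -48, 33, 42] -> [-5, -15, -34, 2, -32, -28, 48, -33, -42] -> [-42, -33, 48, -28, -32, 2, -34, -15, -5] -> [-42, 48, -28, -32, 2, -34] -> [-42, 48, -28, -32, 2, -34] -> 48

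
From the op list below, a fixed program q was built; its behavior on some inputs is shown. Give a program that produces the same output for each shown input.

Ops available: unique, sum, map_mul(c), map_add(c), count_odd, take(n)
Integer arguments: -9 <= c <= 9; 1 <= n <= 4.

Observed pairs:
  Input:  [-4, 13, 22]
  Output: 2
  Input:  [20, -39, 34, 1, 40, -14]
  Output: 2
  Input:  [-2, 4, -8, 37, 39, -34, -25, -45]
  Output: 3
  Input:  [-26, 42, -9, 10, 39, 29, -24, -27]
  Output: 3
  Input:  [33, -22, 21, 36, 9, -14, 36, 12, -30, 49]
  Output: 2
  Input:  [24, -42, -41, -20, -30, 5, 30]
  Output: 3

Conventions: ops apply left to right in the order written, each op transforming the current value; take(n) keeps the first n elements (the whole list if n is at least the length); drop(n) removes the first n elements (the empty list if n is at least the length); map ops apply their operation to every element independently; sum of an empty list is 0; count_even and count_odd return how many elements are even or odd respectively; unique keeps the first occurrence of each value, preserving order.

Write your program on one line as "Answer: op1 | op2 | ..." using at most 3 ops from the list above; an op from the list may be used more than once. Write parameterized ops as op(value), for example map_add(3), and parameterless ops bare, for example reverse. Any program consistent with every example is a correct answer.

take(4) | map_add(-9) | count_odd

Check, running the answer program on each example:
  [-4, 13, 22] -> [-4, 13, 22] -> [-13, 4, 13] -> 2
  [20, -39, 34, 1, 40, -14] -> [20, -39, 34, 1] -> [11, -48, 25, -8] -> 2
  [-2, 4, -8, 37, 39, -34, -25, -45] -> [-2, 4, -8, 37] -> [-11, -5, -17, 28] -> 3
  [-26, 42, -9, 10, 39, 29, -24, -27] -> [-26, 42, -9, 10] -> [-35, 33, -18, 1] -> 3
  [33, -22, 21, 36, 9, -14, 36, 12, -30, 49] -> [33, -22, 21, 36] -> [24, -31, 12, 27] -> 2
  [24, -42, -41, -20, -30, 5, 30] -> [24, -42, -41, -20] -> [15, -51, -50, -29] -> 3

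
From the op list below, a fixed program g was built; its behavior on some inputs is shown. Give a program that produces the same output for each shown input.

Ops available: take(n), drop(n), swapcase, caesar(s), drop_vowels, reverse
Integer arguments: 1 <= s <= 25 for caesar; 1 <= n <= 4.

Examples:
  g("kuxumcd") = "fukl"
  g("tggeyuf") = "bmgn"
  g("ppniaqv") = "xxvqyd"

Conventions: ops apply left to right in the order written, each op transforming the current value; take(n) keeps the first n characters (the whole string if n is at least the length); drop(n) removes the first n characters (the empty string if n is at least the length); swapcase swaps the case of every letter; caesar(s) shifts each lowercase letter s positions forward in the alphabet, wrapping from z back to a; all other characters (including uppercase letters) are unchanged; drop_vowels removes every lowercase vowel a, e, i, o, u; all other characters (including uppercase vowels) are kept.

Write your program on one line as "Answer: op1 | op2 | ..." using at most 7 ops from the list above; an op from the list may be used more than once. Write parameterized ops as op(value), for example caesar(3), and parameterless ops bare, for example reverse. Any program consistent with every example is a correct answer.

reverse | caesar(20) | drop_vowels | caesar(8) | caesar(6) | reverse

Check, running the answer program on each example:
  "kuxumcd" -> "dcmuxuk" -> "xwgoroe" -> "xwgr" -> "feoz" -> "lkuf" -> "fukl"
  "tggeyuf" -> "fuyeggt" -> "zosyaan" -> "zsyn" -> "hagv" -> "ngmb" -> "bmgn"
  "ppniaqv" -> "vqainpp" -> "pkuchjj" -> "pkchjj" -> "xskprr" -> "dyqvxx" -> "xxvqyd"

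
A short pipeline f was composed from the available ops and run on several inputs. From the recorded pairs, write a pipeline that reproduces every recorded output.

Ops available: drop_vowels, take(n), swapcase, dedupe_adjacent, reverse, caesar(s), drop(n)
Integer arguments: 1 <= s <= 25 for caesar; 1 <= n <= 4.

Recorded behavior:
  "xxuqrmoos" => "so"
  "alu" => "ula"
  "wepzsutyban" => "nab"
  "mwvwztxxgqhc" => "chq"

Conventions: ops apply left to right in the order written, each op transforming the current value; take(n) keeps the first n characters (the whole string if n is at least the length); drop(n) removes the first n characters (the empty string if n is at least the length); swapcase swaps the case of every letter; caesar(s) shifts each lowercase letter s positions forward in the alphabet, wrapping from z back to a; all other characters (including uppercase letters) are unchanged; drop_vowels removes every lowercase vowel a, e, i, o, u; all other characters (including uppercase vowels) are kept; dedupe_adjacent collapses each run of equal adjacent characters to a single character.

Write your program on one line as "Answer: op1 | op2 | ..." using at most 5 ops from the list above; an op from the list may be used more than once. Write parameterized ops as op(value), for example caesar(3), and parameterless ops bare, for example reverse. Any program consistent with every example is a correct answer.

reverse | swapcase | take(3) | dedupe_adjacent | swapcase

Check, running the answer program on each example:
  "xxuqrmoos" -> "soomrquxx" -> "SOOMRQUXX" -> "SOO" -> "SO" -> "so"
  "alu" -> "ula" -> "ULA" -> "ULA" -> "ULA" -> "ula"
  "wepzsutyban" -> "nabytuszpew" -> "NABYTUSZPEW" -> "NAB" -> "NAB" -> "nab"
  "mwvwztxxgqhc" -> "chqgxxtzwvwm" -> "CHQGXXTZWVWM" -> "CHQ" -> "CHQ" -> "chq"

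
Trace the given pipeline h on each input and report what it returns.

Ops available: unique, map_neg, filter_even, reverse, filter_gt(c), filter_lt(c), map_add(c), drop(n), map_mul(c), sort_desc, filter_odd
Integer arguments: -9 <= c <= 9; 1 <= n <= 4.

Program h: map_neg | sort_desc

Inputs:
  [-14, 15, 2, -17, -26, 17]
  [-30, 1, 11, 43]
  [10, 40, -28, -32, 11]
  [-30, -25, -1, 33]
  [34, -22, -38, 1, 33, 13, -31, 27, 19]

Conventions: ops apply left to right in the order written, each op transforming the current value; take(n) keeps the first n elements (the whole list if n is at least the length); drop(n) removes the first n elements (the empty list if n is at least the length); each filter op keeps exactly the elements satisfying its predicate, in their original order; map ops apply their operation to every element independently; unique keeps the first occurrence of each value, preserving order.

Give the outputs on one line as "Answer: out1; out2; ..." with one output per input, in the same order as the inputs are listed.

Execution, op by op:
  [-14, 15, 2, -17, -26, 17] -> [14, -15, -2, 17, 26, -17] -> [26, 17, 14, -2, -15, -17]
  [-30, 1, 11, 43] -> [30, -1, -11, -43] -> [30, -1, -11, -43]
  [10, 40, -28, -32, 11] -> [-10, -40, 28, 32, -11] -> [32, 28, -10, -11, -40]
  [-30, -25, -1, 33] -> [30, 25, 1, -33] -> [30, 25, 1, -33]
  [34, -22, -38, 1, 33, 13, -31, 27, 19] -> [-34, 22, 38, -1, -33, -13, 31, -27, -19] -> [38, 31, 22, -1, -13, -19, -27, -33, -34]

[26, 17, 14, -2, -15, -17]; [30, -1, -11, -43]; [32, 28, -10, -11, -40]; [30, 25, 1, -33]; [38, 31, 22, -1, -13, -19, -27, -33, -34]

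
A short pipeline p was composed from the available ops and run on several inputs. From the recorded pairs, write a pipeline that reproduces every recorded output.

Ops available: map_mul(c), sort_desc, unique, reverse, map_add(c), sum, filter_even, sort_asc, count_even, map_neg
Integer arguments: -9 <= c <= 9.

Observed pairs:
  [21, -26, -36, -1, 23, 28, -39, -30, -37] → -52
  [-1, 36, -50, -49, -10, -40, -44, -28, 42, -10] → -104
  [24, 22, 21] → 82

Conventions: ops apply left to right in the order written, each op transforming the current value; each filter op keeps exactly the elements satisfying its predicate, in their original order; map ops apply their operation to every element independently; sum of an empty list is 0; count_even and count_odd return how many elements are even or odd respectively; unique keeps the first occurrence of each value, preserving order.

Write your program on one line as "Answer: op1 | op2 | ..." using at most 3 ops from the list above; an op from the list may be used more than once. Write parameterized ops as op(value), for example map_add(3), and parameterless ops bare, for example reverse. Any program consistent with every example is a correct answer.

map_add(5) | reverse | sum

Check, running the answer program on each example:
  [21, -26, -36, -1, 23, 28, -39, -30, -37] -> [26, -21, -31, 4, 28, 33, -34, -25, -32] -> [-32, -25, -34, 33, 28, 4, -31, -21, 26] -> -52
  [-1, 36, -50, -49, -10, -40, -44, -28, 42, -10] -> [4, 41, -45, -44, -5, -35, -39, -23, 47, -5] -> [-5, 47, -23, -39, -35, -5, -44, -45, 41, 4] -> -104
  [24, 22, 21] -> [29, 27, 26] -> [26, 27, 29] -> 82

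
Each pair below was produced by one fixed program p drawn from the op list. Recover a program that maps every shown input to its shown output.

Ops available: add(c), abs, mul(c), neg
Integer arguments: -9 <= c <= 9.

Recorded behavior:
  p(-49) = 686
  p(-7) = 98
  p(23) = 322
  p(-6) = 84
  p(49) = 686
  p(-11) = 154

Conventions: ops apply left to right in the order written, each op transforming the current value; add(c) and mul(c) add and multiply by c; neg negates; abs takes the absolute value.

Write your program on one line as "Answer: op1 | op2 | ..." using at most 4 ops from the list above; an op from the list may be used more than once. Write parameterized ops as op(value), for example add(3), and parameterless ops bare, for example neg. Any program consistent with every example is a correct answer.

abs | mul(2) | mul(7)

Check, running the answer program on each example:
  -49 -> 49 -> 98 -> 686
  -7 -> 7 -> 14 -> 98
  23 -> 23 -> 46 -> 322
  -6 -> 6 -> 12 -> 84
  49 -> 49 -> 98 -> 686
  -11 -> 11 -> 22 -> 154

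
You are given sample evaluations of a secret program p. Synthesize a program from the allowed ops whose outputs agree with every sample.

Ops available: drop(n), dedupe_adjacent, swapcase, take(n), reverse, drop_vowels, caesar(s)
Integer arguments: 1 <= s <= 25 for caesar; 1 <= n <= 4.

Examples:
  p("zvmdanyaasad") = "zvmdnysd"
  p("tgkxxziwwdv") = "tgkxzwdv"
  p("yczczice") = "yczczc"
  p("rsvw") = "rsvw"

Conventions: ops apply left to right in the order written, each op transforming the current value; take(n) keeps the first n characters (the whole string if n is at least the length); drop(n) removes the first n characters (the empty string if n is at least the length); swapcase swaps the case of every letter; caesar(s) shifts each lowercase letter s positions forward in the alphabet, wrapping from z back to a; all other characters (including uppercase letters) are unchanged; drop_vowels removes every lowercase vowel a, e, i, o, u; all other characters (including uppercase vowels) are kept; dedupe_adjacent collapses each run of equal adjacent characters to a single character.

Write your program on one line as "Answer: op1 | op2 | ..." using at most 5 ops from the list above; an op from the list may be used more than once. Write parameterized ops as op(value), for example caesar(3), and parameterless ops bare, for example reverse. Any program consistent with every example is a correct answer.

dedupe_adjacent | reverse | drop_vowels | reverse

Check, running the answer program on each example:
  "zvmdanyaasad" -> "zvmdanyasad" -> "dasaynadmvz" -> "dsyndmvz" -> "zvmdnysd"
  "tgkxxziwwdv" -> "tgkxziwdv" -> "vdwizxkgt" -> "vdwzxkgt" -> "tgkxzwdv"
  "yczczice" -> "yczczice" -> "ecizczcy" -> "czczcy" -> "yczczc"
  "rsvw" -> "rsvw" -> "wvsr" -> "wvsr" -> "rsvw"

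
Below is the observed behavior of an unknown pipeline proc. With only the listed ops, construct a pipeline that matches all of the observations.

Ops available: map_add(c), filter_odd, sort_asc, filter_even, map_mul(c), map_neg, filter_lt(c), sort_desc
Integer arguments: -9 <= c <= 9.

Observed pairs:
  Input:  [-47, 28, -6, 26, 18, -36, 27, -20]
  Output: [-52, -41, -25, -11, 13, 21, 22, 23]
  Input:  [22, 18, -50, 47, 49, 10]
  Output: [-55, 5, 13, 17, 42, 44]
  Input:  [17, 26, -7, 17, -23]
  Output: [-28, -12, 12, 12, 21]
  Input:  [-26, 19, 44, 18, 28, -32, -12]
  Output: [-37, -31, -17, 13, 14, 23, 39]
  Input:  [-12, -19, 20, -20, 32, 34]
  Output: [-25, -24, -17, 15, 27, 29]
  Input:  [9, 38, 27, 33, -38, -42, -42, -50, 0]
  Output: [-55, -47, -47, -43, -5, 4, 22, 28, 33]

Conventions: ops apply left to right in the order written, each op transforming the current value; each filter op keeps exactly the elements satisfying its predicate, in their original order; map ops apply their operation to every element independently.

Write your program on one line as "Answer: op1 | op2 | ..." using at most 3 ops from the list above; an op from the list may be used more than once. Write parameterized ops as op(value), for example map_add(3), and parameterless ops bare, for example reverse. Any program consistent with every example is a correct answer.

map_add(4) | map_add(-9) | sort_asc

Check, running the answer program on each example:
  [-47, 28, -6, 26, 18, -36, 27, -20] -> [-43, 32, -2, 30, 22, -32, 31, -16] -> [-52, 23, -11, 21, 13, -41, 22, -25] -> [-52, -41, -25, -11, 13, 21, 22, 23]
  [22, 18, -50, 47, 49, 10] -> [26, 22, -46, 51, 53, 14] -> [17, 13, -55, 42, 44, 5] -> [-55, 5, 13, 17, 42, 44]
  [17, 26, -7, 17, -23] -> [21, 30, -3, 21, -19] -> [12, 21, -12, 12, -28] -> [-28, -12, 12, 12, 21]
  [-26, 19, 44, 18, 28, -32, -12] -> [-22, 23, 48, 22, 32, -28, -8] -> [-31, 14, 39, 13, 23, -37, -17] -> [-37, -31, -17, 13, 14, 23, 39]
  [-12, -19, 20, -20, 32, 34] -> [-8, -15, 24, -16, 36, 38] -> [-17, -24, 15, -25, 27, 29] -> [-25, -24, -17, 15, 27, 29]
  [9, 38, 27, 33, -38, -42, -42, -50, 0] -> [13, 42, 31, 37, -34, -38, -38, -46, 4] -> [4, 33, 22, 28, -43, -47, -47, -55, -5] -> [-55, -47, -47, -43, -5, 4, 22, 28, 33]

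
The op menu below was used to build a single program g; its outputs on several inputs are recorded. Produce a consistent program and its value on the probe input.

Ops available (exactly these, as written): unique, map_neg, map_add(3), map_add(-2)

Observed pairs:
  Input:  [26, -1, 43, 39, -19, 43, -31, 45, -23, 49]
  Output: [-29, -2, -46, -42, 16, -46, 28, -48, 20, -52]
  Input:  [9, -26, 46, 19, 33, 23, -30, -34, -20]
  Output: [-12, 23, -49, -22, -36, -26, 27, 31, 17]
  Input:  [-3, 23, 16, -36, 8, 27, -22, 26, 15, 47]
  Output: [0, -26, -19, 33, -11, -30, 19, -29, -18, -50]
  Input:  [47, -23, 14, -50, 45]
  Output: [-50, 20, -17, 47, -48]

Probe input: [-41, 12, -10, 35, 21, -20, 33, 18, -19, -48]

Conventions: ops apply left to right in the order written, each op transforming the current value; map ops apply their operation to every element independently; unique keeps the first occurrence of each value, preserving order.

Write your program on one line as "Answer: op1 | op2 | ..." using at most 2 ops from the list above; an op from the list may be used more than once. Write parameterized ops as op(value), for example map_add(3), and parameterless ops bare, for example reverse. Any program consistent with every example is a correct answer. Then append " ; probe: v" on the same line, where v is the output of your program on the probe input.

map_add(3) | map_neg ; probe: [38, -15, 7, -38, -24, 17, -36, -21, 16, 45]

Check, running the answer program on each example:
  [26, -1, 43, 39, -19, 43, -31, 45, -23, 49] -> [29, 2, 46, 42, -16, 46, -28, 48, -20, 52] -> [-29, -2, -46, -42, 16, -46, 28, -48, 20, -52]
  [9, -26, 46, 19, 33, 23, -30, -34, -20] -> [12, -23, 49, 22, 36, 26, -27, -31, -17] -> [-12, 23, -49, -22, -36, -26, 27, 31, 17]
  [-3, 23, 16, -36, 8, 27, -22, 26, 15, 47] -> [0, 26, 19, -33, 11, 30, -19, 29, 18, 50] -> [0, -26, -19, 33, -11, -30, 19, -29, -18, -50]
  [47, -23, 14, -50, 45] -> [50, -20, 17, -47, 48] -> [-50, 20, -17, 47, -48]
  probe: [-41, 12, -10, 35, 21, -20, 33, 18, -19, -48] -> [-38, 15, -7, 38, 24, -17, 36, 21, -16, -45] -> [38, -15, 7, -38, -24, 17, -36, -21, 16, 45]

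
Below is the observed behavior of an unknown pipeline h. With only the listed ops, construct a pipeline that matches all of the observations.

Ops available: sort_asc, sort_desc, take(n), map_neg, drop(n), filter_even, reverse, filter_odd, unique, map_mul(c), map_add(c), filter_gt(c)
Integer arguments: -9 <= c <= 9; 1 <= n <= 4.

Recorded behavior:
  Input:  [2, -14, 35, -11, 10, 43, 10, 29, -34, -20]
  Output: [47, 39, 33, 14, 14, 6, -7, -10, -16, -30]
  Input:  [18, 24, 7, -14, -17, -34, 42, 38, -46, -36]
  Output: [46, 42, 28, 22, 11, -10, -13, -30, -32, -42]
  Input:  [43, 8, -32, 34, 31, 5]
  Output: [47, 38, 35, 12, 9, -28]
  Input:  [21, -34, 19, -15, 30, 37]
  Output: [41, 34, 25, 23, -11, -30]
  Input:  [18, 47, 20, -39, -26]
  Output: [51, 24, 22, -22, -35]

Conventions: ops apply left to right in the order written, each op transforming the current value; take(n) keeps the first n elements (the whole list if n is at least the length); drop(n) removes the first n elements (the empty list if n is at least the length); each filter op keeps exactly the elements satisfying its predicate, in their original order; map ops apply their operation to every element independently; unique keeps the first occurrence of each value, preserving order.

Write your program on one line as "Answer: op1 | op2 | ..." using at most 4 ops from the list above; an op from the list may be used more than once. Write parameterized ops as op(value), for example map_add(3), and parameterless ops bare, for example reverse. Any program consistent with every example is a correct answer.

reverse | map_add(4) | sort_desc

Check, running the answer program on each example:
  [2, -14, 35, -11, 10, 43, 10, 29, -34, -20] -> [-20, -34, 29, 10, 43, 10, -11, 35, -14, 2] -> [-16, -30, 33, 14, 47, 14, -7, 39, -10, 6] -> [47, 39, 33, 14, 14, 6, -7, -10, -16, -30]
  [18, 24, 7, -14, -17, -34, 42, 38, -46, -36] -> [-36, -46, 38, 42, -34, -17, -14, 7, 24, 18] -> [-32, -42, 42, 46, -30, -13, -10, 11, 28, 22] -> [46, 42, 28, 22, 11, -10, -13, -30, -32, -42]
  [43, 8, -32, 34, 31, 5] -> [5, 31, 34, -32, 8, 43] -> [9, 35, 38, -28, 12, 47] -> [47, 38, 35, 12, 9, -28]
  [21, -34, 19, -15, 30, 37] -> [37, 30, -15, 19, -34, 21] -> [41, 34, -11, 23, -30, 25] -> [41, 34, 25, 23, -11, -30]
  [18, 47, 20, -39, -26] -> [-26, -39, 20, 47, 18] -> [-22, -35, 24, 51, 22] -> [51, 24, 22, -22, -35]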